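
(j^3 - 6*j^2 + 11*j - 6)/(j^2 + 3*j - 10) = (j^2 - 4*j + 3)/(j + 5)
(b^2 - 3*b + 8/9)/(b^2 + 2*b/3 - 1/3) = (b - 8/3)/(b + 1)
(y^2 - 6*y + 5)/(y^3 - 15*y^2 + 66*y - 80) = (y - 1)/(y^2 - 10*y + 16)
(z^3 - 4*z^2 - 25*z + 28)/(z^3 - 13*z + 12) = (z - 7)/(z - 3)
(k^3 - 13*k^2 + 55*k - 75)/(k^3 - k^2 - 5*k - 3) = (k^2 - 10*k + 25)/(k^2 + 2*k + 1)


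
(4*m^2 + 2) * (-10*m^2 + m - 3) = -40*m^4 + 4*m^3 - 32*m^2 + 2*m - 6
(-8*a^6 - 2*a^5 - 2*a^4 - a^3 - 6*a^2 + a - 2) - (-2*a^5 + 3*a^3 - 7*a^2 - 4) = -8*a^6 - 2*a^4 - 4*a^3 + a^2 + a + 2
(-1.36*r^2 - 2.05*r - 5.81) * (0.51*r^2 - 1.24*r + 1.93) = -0.6936*r^4 + 0.6409*r^3 - 3.0459*r^2 + 3.2479*r - 11.2133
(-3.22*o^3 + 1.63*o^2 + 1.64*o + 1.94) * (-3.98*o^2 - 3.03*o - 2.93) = 12.8156*o^5 + 3.2692*o^4 - 2.0315*o^3 - 17.4663*o^2 - 10.6834*o - 5.6842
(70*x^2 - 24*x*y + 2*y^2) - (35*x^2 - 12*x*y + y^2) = 35*x^2 - 12*x*y + y^2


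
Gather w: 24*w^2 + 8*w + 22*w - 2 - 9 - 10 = 24*w^2 + 30*w - 21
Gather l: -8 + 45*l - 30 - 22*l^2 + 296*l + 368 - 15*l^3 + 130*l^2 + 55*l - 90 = -15*l^3 + 108*l^2 + 396*l + 240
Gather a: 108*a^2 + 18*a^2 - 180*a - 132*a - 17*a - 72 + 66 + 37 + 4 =126*a^2 - 329*a + 35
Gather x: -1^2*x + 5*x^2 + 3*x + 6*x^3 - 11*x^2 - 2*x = 6*x^3 - 6*x^2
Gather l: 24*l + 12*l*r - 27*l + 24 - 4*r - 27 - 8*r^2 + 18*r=l*(12*r - 3) - 8*r^2 + 14*r - 3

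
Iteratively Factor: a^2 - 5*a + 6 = (a - 2)*(a - 3)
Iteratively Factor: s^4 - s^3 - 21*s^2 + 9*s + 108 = (s - 4)*(s^3 + 3*s^2 - 9*s - 27) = (s - 4)*(s - 3)*(s^2 + 6*s + 9) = (s - 4)*(s - 3)*(s + 3)*(s + 3)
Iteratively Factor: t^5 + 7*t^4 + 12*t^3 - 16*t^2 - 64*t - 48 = (t + 2)*(t^4 + 5*t^3 + 2*t^2 - 20*t - 24) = (t - 2)*(t + 2)*(t^3 + 7*t^2 + 16*t + 12) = (t - 2)*(t + 2)^2*(t^2 + 5*t + 6) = (t - 2)*(t + 2)^2*(t + 3)*(t + 2)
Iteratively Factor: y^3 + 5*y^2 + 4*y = (y + 1)*(y^2 + 4*y) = (y + 1)*(y + 4)*(y)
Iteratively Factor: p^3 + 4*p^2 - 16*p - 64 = (p + 4)*(p^2 - 16) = (p - 4)*(p + 4)*(p + 4)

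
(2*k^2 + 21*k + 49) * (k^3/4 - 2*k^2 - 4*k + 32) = k^5/2 + 5*k^4/4 - 151*k^3/4 - 118*k^2 + 476*k + 1568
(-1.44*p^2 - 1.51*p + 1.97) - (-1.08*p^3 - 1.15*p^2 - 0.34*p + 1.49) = 1.08*p^3 - 0.29*p^2 - 1.17*p + 0.48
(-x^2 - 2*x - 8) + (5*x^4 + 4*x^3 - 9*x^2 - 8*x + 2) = 5*x^4 + 4*x^3 - 10*x^2 - 10*x - 6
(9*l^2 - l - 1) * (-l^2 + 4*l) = -9*l^4 + 37*l^3 - 3*l^2 - 4*l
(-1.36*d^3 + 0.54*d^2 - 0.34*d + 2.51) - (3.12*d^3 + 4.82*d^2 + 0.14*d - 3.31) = -4.48*d^3 - 4.28*d^2 - 0.48*d + 5.82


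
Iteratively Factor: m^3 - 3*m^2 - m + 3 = (m - 3)*(m^2 - 1) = (m - 3)*(m + 1)*(m - 1)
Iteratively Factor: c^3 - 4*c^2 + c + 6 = (c - 3)*(c^2 - c - 2) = (c - 3)*(c + 1)*(c - 2)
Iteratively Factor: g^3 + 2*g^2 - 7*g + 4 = (g - 1)*(g^2 + 3*g - 4) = (g - 1)*(g + 4)*(g - 1)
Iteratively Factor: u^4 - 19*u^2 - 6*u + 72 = (u - 2)*(u^3 + 2*u^2 - 15*u - 36) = (u - 2)*(u + 3)*(u^2 - u - 12) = (u - 4)*(u - 2)*(u + 3)*(u + 3)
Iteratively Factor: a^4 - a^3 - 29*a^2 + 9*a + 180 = (a + 3)*(a^3 - 4*a^2 - 17*a + 60) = (a - 3)*(a + 3)*(a^2 - a - 20) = (a - 5)*(a - 3)*(a + 3)*(a + 4)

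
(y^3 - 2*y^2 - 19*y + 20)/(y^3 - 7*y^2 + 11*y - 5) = (y + 4)/(y - 1)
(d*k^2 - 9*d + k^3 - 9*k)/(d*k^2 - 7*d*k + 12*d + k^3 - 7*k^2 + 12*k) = (k + 3)/(k - 4)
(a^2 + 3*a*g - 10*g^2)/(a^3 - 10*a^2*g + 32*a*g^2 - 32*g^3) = (a + 5*g)/(a^2 - 8*a*g + 16*g^2)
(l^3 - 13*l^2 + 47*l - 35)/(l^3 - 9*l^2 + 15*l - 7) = (l - 5)/(l - 1)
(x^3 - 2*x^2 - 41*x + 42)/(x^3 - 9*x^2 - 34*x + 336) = (x - 1)/(x - 8)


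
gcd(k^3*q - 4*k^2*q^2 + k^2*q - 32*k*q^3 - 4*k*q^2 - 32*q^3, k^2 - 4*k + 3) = 1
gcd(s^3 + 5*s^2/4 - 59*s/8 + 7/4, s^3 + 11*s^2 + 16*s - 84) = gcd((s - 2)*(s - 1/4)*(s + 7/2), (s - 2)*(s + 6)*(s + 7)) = s - 2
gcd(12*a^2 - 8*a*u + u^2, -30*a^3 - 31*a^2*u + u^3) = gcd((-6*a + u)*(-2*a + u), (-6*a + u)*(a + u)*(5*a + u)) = -6*a + u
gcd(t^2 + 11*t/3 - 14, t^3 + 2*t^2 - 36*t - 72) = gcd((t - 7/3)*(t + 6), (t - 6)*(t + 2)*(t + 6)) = t + 6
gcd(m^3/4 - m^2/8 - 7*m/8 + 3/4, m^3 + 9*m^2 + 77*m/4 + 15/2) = 1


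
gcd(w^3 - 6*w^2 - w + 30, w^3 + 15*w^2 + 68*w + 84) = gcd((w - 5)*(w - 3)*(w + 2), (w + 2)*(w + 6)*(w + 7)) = w + 2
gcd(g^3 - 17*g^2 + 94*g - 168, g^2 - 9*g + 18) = g - 6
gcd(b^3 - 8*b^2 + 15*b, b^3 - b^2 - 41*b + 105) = b^2 - 8*b + 15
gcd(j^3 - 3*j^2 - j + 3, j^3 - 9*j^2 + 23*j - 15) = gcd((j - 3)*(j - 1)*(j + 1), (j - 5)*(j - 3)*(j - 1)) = j^2 - 4*j + 3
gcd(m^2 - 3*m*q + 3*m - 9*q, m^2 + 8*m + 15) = m + 3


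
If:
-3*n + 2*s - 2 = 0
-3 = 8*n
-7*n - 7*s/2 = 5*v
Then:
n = -3/8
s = 7/16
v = 7/32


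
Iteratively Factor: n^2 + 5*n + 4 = (n + 4)*(n + 1)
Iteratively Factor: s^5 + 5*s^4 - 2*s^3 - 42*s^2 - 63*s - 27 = (s + 3)*(s^4 + 2*s^3 - 8*s^2 - 18*s - 9) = (s + 3)^2*(s^3 - s^2 - 5*s - 3) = (s - 3)*(s + 3)^2*(s^2 + 2*s + 1) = (s - 3)*(s + 1)*(s + 3)^2*(s + 1)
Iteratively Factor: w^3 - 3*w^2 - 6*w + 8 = (w - 4)*(w^2 + w - 2) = (w - 4)*(w + 2)*(w - 1)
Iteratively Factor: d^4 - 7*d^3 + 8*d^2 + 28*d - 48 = (d - 2)*(d^3 - 5*d^2 - 2*d + 24) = (d - 3)*(d - 2)*(d^2 - 2*d - 8) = (d - 4)*(d - 3)*(d - 2)*(d + 2)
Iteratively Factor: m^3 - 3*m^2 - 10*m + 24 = (m - 4)*(m^2 + m - 6) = (m - 4)*(m + 3)*(m - 2)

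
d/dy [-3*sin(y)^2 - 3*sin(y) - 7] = -3*sin(2*y) - 3*cos(y)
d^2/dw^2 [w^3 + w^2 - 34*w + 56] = 6*w + 2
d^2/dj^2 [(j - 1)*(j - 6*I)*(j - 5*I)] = 6*j - 2 - 22*I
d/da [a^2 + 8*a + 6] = 2*a + 8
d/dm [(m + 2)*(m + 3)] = 2*m + 5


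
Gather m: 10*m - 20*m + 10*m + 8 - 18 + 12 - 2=0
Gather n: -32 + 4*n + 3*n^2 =3*n^2 + 4*n - 32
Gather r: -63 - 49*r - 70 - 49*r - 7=-98*r - 140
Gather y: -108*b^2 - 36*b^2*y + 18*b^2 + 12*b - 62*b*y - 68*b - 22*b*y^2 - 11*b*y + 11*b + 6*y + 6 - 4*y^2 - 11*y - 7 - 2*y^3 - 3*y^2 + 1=-90*b^2 - 45*b - 2*y^3 + y^2*(-22*b - 7) + y*(-36*b^2 - 73*b - 5)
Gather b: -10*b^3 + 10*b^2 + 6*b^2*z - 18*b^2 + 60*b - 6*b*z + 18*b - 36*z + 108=-10*b^3 + b^2*(6*z - 8) + b*(78 - 6*z) - 36*z + 108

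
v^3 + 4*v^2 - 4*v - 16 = (v - 2)*(v + 2)*(v + 4)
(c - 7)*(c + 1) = c^2 - 6*c - 7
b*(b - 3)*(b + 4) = b^3 + b^2 - 12*b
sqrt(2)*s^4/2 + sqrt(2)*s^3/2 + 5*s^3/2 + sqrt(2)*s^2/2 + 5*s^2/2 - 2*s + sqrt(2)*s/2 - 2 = (s + 1)*(s - sqrt(2)/2)*(s + 2*sqrt(2))*(sqrt(2)*s/2 + 1)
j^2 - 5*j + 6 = (j - 3)*(j - 2)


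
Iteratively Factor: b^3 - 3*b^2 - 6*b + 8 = (b + 2)*(b^2 - 5*b + 4) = (b - 1)*(b + 2)*(b - 4)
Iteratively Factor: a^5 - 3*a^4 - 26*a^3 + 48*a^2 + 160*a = (a + 2)*(a^4 - 5*a^3 - 16*a^2 + 80*a) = (a - 5)*(a + 2)*(a^3 - 16*a) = (a - 5)*(a + 2)*(a + 4)*(a^2 - 4*a) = a*(a - 5)*(a + 2)*(a + 4)*(a - 4)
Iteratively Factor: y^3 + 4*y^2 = (y + 4)*(y^2) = y*(y + 4)*(y)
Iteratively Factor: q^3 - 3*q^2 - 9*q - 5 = (q - 5)*(q^2 + 2*q + 1) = (q - 5)*(q + 1)*(q + 1)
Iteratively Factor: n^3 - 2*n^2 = (n - 2)*(n^2) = n*(n - 2)*(n)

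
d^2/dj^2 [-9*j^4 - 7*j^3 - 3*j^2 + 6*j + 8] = -108*j^2 - 42*j - 6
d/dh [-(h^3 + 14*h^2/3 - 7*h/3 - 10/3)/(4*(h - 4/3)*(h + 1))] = (-9*h^4 + 6*h^3 + 29*h^2 + 52*h - 18)/(4*(9*h^4 - 6*h^3 - 23*h^2 + 8*h + 16))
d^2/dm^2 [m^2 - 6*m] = 2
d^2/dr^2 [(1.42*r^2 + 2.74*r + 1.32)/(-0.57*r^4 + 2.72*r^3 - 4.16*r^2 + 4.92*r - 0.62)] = (-2.768148*r^8 + 2.52669600000002*r^7 + 45.114928*r^6 - 147.00336*r^5 + 92.4491039999999*r^4 + 159.99896*r^3 - 270.925152*r^2 + 191.145984*r - 74.903696)/(0.185193*r^12 - 2.651184*r^11 + 16.706016*r^10 - 63.617156*r^9 + 168.29673*r^8 - 326.179392*r^7 + 469.990832*r^6 - 505.479792*r^5 + 384.72414*r^4 - 198.370176*r^3 + 49.821216*r^2 - 5.673744*r + 0.238328)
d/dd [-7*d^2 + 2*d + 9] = 2 - 14*d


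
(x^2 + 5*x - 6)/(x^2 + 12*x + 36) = (x - 1)/(x + 6)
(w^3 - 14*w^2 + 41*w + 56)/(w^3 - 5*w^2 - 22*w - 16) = (w - 7)/(w + 2)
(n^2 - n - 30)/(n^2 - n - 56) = (-n^2 + n + 30)/(-n^2 + n + 56)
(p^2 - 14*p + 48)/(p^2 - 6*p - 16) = (p - 6)/(p + 2)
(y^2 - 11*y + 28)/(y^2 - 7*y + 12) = (y - 7)/(y - 3)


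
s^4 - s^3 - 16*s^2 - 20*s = s*(s - 5)*(s + 2)^2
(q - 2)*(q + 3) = q^2 + q - 6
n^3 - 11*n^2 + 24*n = n*(n - 8)*(n - 3)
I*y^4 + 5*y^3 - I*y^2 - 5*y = y*(y - 1)*(y - 5*I)*(I*y + I)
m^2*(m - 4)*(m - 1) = m^4 - 5*m^3 + 4*m^2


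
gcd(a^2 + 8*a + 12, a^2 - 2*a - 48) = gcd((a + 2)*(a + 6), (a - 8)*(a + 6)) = a + 6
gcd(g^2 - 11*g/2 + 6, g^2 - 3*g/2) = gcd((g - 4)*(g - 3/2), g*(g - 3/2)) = g - 3/2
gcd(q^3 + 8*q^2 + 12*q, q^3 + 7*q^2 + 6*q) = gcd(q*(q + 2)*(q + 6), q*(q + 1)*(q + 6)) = q^2 + 6*q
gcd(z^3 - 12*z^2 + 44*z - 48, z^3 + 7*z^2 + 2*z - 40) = z - 2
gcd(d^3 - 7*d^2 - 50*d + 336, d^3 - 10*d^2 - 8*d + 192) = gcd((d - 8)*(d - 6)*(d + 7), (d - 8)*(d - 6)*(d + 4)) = d^2 - 14*d + 48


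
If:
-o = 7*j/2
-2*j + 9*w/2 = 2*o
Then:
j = -9*w/10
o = 63*w/20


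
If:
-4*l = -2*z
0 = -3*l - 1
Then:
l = -1/3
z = -2/3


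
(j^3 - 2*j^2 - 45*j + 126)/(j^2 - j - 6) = (j^2 + j - 42)/(j + 2)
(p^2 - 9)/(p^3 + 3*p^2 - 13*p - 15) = (p + 3)/(p^2 + 6*p + 5)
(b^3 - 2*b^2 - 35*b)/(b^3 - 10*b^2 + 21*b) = (b + 5)/(b - 3)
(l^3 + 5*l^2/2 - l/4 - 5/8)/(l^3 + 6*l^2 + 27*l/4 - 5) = (l + 1/2)/(l + 4)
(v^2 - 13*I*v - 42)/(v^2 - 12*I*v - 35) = (v - 6*I)/(v - 5*I)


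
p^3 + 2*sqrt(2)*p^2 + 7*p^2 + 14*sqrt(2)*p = p*(p + 7)*(p + 2*sqrt(2))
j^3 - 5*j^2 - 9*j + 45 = (j - 5)*(j - 3)*(j + 3)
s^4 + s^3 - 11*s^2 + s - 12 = (s - 3)*(s + 4)*(s - I)*(s + I)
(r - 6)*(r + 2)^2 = r^3 - 2*r^2 - 20*r - 24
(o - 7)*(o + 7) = o^2 - 49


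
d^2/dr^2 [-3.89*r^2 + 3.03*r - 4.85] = -7.78000000000000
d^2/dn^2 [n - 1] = 0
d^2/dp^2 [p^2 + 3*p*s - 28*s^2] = 2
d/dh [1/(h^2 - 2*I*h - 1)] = 2*(-h + I)/(-h^2 + 2*I*h + 1)^2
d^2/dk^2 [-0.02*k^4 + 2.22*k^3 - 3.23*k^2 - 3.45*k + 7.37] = -0.24*k^2 + 13.32*k - 6.46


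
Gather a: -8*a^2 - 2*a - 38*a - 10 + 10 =-8*a^2 - 40*a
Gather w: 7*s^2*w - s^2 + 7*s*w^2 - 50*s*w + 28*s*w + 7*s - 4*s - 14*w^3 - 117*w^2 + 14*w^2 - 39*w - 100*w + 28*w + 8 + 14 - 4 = -s^2 + 3*s - 14*w^3 + w^2*(7*s - 103) + w*(7*s^2 - 22*s - 111) + 18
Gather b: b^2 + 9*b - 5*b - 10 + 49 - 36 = b^2 + 4*b + 3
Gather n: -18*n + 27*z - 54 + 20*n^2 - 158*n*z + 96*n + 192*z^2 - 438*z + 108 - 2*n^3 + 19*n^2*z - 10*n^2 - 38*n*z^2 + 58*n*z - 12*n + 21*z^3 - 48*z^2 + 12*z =-2*n^3 + n^2*(19*z + 10) + n*(-38*z^2 - 100*z + 66) + 21*z^3 + 144*z^2 - 399*z + 54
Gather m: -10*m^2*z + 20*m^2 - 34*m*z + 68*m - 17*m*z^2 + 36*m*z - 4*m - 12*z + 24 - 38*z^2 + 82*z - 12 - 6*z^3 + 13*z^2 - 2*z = m^2*(20 - 10*z) + m*(-17*z^2 + 2*z + 64) - 6*z^3 - 25*z^2 + 68*z + 12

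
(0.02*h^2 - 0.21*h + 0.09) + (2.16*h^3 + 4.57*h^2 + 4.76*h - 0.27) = 2.16*h^3 + 4.59*h^2 + 4.55*h - 0.18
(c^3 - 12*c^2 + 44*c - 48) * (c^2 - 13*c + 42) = c^5 - 25*c^4 + 242*c^3 - 1124*c^2 + 2472*c - 2016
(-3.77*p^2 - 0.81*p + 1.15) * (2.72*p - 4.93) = -10.2544*p^3 + 16.3829*p^2 + 7.1213*p - 5.6695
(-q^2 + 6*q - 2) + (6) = -q^2 + 6*q + 4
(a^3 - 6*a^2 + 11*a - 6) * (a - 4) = a^4 - 10*a^3 + 35*a^2 - 50*a + 24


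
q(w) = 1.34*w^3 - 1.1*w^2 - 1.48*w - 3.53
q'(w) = 4.02*w^2 - 2.2*w - 1.48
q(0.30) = -4.04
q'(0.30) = -1.78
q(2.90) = 15.61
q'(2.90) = 25.95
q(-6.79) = -463.68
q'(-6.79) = 198.80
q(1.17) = -4.62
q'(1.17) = 1.45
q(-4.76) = -165.93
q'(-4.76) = 100.08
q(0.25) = -3.95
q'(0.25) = -1.78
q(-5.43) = -242.47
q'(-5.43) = 129.00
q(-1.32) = -6.57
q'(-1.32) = 8.43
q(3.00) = 18.31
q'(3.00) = 28.10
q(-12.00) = -2459.69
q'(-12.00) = 603.80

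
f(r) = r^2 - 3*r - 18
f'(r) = 2*r - 3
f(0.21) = -18.59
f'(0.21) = -2.58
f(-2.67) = -2.86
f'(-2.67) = -8.34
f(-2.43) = -4.81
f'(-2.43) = -7.86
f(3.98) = -14.10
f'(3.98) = 4.96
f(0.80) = -19.76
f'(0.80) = -1.40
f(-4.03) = 10.33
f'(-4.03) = -11.06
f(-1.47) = -11.43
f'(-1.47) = -5.94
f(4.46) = -11.49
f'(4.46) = 5.92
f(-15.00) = 252.00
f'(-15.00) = -33.00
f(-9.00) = 90.00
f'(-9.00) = -21.00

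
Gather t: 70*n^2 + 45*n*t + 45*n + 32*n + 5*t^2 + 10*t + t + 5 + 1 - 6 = 70*n^2 + 77*n + 5*t^2 + t*(45*n + 11)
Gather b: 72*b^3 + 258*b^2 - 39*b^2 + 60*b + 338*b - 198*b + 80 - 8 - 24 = 72*b^3 + 219*b^2 + 200*b + 48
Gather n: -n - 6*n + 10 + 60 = 70 - 7*n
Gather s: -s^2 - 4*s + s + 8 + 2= -s^2 - 3*s + 10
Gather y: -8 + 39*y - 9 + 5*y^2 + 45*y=5*y^2 + 84*y - 17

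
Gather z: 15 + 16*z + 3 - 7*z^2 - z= -7*z^2 + 15*z + 18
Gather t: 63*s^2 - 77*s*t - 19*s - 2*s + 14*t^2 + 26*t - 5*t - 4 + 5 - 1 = 63*s^2 - 21*s + 14*t^2 + t*(21 - 77*s)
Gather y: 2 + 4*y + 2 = 4*y + 4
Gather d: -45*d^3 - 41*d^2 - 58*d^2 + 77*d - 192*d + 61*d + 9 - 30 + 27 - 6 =-45*d^3 - 99*d^2 - 54*d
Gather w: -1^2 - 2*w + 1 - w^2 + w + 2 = -w^2 - w + 2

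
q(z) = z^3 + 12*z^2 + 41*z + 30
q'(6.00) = 293.00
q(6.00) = 924.00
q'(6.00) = 293.00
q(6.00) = 924.00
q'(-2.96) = -3.76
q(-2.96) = -12.16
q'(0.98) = 67.40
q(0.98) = 82.65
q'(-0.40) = 31.88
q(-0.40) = 15.46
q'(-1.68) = 9.15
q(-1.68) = -9.75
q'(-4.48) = -6.31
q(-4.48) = -2.75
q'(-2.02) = 4.76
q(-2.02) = -12.10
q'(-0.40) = 31.88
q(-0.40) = 15.46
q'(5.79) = 280.53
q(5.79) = 863.78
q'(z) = 3*z^2 + 24*z + 41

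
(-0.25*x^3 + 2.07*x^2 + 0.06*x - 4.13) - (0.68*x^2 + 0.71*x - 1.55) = -0.25*x^3 + 1.39*x^2 - 0.65*x - 2.58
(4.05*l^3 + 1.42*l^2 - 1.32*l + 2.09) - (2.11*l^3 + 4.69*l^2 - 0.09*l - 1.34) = 1.94*l^3 - 3.27*l^2 - 1.23*l + 3.43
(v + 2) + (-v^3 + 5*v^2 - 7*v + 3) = -v^3 + 5*v^2 - 6*v + 5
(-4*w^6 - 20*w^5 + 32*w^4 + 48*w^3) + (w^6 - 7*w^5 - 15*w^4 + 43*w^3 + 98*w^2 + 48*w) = -3*w^6 - 27*w^5 + 17*w^4 + 91*w^3 + 98*w^2 + 48*w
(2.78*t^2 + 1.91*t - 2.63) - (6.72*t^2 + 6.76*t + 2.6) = -3.94*t^2 - 4.85*t - 5.23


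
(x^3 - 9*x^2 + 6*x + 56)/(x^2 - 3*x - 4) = (x^2 - 5*x - 14)/(x + 1)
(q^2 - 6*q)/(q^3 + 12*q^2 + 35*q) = (q - 6)/(q^2 + 12*q + 35)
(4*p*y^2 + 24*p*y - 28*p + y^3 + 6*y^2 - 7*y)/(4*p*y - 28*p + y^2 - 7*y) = (y^2 + 6*y - 7)/(y - 7)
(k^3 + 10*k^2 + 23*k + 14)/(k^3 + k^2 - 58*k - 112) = (k + 1)/(k - 8)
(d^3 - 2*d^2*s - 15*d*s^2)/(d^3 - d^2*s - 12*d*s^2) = (-d + 5*s)/(-d + 4*s)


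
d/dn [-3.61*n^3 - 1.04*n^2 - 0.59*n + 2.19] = -10.83*n^2 - 2.08*n - 0.59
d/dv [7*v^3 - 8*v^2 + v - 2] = 21*v^2 - 16*v + 1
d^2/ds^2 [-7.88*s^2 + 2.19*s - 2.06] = -15.7600000000000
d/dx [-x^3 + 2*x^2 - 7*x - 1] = -3*x^2 + 4*x - 7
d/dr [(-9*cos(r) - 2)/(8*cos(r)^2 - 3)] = (72*sin(r)^2 - 32*cos(r) - 99)*sin(r)/(8*cos(r)^2 - 3)^2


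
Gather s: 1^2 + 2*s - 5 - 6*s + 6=2 - 4*s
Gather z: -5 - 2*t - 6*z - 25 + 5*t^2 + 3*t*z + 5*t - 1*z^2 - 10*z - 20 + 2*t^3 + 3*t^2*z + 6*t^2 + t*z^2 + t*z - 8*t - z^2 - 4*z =2*t^3 + 11*t^2 - 5*t + z^2*(t - 2) + z*(3*t^2 + 4*t - 20) - 50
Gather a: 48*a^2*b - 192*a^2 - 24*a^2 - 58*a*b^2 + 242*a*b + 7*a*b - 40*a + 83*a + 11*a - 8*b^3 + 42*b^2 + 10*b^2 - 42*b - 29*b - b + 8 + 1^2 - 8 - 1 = a^2*(48*b - 216) + a*(-58*b^2 + 249*b + 54) - 8*b^3 + 52*b^2 - 72*b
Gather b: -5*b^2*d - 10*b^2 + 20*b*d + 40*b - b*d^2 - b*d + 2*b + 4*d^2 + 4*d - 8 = b^2*(-5*d - 10) + b*(-d^2 + 19*d + 42) + 4*d^2 + 4*d - 8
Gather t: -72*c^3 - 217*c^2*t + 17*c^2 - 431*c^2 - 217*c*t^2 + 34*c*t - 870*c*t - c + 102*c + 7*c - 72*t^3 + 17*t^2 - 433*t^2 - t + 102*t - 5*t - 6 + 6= -72*c^3 - 414*c^2 + 108*c - 72*t^3 + t^2*(-217*c - 416) + t*(-217*c^2 - 836*c + 96)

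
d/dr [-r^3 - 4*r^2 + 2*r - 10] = -3*r^2 - 8*r + 2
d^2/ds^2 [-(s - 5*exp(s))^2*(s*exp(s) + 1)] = -s^3*exp(s) + 40*s^2*exp(2*s) - 6*s^2*exp(s) - 225*s*exp(3*s) + 80*s*exp(2*s) + 4*s*exp(s) - 150*exp(3*s) - 80*exp(2*s) + 20*exp(s) - 2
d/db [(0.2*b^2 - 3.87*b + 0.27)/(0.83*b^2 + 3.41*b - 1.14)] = (3.8941*b^2 - 0.904199999999999*b + 3.4911)/(0.6889*b^4 + 5.6606*b^3 + 9.7357*b^2 - 7.7748*b + 1.2996)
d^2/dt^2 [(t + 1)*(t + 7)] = 2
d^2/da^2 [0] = 0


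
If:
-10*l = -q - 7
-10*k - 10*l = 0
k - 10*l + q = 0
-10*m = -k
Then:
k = 7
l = -7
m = 7/10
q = -77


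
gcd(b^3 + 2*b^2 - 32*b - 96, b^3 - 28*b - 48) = b^2 - 2*b - 24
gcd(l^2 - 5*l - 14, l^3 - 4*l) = l + 2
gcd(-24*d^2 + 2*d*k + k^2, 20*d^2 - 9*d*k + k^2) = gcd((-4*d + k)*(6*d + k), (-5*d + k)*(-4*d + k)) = 4*d - k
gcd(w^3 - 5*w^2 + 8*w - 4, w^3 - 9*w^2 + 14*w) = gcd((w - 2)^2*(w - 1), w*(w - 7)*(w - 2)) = w - 2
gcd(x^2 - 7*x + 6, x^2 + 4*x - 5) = x - 1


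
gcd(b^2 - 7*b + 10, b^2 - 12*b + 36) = 1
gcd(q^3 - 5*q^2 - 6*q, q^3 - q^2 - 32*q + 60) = 1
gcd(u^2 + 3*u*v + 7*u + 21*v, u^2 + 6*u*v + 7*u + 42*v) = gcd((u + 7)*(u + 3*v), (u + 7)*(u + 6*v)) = u + 7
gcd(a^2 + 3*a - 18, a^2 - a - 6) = a - 3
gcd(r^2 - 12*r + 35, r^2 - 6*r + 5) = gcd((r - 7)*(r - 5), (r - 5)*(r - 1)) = r - 5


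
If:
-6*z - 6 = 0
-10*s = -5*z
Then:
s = -1/2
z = -1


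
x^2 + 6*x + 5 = (x + 1)*(x + 5)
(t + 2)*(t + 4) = t^2 + 6*t + 8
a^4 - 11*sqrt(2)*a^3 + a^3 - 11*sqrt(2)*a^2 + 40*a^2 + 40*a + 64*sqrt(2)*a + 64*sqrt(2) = (a + 1)*(a - 8*sqrt(2))*(a - 4*sqrt(2))*(a + sqrt(2))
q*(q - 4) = q^2 - 4*q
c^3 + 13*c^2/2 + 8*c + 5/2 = (c + 1/2)*(c + 1)*(c + 5)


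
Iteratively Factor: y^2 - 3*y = (y - 3)*(y)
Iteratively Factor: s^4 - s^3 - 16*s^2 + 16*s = (s + 4)*(s^3 - 5*s^2 + 4*s) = (s - 4)*(s + 4)*(s^2 - s) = s*(s - 4)*(s + 4)*(s - 1)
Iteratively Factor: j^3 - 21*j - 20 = (j + 1)*(j^2 - j - 20) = (j + 1)*(j + 4)*(j - 5)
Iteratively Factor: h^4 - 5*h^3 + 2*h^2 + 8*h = (h + 1)*(h^3 - 6*h^2 + 8*h) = (h - 2)*(h + 1)*(h^2 - 4*h) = (h - 4)*(h - 2)*(h + 1)*(h)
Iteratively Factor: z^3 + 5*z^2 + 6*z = (z + 2)*(z^2 + 3*z) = (z + 2)*(z + 3)*(z)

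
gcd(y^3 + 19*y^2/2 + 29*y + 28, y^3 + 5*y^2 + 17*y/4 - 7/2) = y^2 + 11*y/2 + 7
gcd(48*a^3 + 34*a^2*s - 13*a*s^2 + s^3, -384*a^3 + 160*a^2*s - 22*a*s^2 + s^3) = 48*a^2 - 14*a*s + s^2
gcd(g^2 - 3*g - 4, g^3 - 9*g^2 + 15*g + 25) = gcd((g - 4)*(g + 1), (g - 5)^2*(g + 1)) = g + 1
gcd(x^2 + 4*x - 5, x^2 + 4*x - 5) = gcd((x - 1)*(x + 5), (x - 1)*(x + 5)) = x^2 + 4*x - 5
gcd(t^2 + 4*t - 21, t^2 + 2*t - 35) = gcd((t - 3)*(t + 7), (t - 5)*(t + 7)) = t + 7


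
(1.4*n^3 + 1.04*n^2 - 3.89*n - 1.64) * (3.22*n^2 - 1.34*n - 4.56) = 4.508*n^5 + 1.4728*n^4 - 20.3034*n^3 - 4.8106*n^2 + 19.936*n + 7.4784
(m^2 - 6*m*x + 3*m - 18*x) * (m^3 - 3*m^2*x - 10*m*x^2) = m^5 - 9*m^4*x + 3*m^4 + 8*m^3*x^2 - 27*m^3*x + 60*m^2*x^3 + 24*m^2*x^2 + 180*m*x^3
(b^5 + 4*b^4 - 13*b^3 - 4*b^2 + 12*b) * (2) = 2*b^5 + 8*b^4 - 26*b^3 - 8*b^2 + 24*b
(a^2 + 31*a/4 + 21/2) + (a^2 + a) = 2*a^2 + 35*a/4 + 21/2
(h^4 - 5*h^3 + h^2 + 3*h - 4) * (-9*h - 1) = -9*h^5 + 44*h^4 - 4*h^3 - 28*h^2 + 33*h + 4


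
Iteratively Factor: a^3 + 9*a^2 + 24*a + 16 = (a + 1)*(a^2 + 8*a + 16) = (a + 1)*(a + 4)*(a + 4)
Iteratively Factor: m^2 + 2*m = (m)*(m + 2)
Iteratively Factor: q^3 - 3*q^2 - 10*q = (q - 5)*(q^2 + 2*q) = (q - 5)*(q + 2)*(q)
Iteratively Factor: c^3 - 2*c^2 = (c - 2)*(c^2) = c*(c - 2)*(c)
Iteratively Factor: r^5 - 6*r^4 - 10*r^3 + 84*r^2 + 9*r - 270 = (r - 3)*(r^4 - 3*r^3 - 19*r^2 + 27*r + 90) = (r - 5)*(r - 3)*(r^3 + 2*r^2 - 9*r - 18) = (r - 5)*(r - 3)^2*(r^2 + 5*r + 6) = (r - 5)*(r - 3)^2*(r + 3)*(r + 2)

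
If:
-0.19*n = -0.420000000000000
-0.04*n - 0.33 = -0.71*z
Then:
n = 2.21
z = 0.59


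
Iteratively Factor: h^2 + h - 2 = (h - 1)*(h + 2)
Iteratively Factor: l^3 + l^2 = (l)*(l^2 + l) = l*(l + 1)*(l)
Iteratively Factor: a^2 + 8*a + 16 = (a + 4)*(a + 4)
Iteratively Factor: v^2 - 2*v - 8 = (v + 2)*(v - 4)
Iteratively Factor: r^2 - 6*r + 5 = (r - 5)*(r - 1)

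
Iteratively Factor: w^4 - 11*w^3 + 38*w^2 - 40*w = (w - 2)*(w^3 - 9*w^2 + 20*w) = (w - 5)*(w - 2)*(w^2 - 4*w) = (w - 5)*(w - 4)*(w - 2)*(w)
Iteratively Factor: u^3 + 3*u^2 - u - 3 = (u + 3)*(u^2 - 1) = (u - 1)*(u + 3)*(u + 1)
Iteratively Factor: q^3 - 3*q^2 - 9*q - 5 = (q + 1)*(q^2 - 4*q - 5) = (q + 1)^2*(q - 5)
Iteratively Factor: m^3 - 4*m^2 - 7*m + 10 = (m - 1)*(m^2 - 3*m - 10) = (m - 1)*(m + 2)*(m - 5)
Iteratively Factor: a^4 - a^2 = (a)*(a^3 - a) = a*(a - 1)*(a^2 + a) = a^2*(a - 1)*(a + 1)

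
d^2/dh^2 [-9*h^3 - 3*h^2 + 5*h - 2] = -54*h - 6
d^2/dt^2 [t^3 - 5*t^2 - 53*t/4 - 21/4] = 6*t - 10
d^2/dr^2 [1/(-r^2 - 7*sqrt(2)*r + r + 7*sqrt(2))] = 2*(r^2 - r + 7*sqrt(2)*r - (2*r - 1 + 7*sqrt(2))^2 - 7*sqrt(2))/(r^2 - r + 7*sqrt(2)*r - 7*sqrt(2))^3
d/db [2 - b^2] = -2*b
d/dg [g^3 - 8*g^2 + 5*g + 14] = 3*g^2 - 16*g + 5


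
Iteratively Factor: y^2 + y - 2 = (y + 2)*(y - 1)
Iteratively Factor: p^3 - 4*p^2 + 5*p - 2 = (p - 1)*(p^2 - 3*p + 2) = (p - 1)^2*(p - 2)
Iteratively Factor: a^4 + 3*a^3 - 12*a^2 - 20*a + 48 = (a - 2)*(a^3 + 5*a^2 - 2*a - 24) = (a - 2)^2*(a^2 + 7*a + 12) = (a - 2)^2*(a + 4)*(a + 3)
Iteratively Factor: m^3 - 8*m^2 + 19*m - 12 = (m - 3)*(m^2 - 5*m + 4) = (m - 3)*(m - 1)*(m - 4)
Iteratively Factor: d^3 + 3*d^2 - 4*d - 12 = (d - 2)*(d^2 + 5*d + 6) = (d - 2)*(d + 2)*(d + 3)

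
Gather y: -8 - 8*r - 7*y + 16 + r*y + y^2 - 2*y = -8*r + y^2 + y*(r - 9) + 8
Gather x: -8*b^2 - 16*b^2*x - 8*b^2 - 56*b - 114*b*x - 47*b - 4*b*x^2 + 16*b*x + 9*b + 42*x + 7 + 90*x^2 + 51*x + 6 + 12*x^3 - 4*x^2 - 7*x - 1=-16*b^2 - 94*b + 12*x^3 + x^2*(86 - 4*b) + x*(-16*b^2 - 98*b + 86) + 12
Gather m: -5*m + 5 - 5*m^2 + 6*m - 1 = -5*m^2 + m + 4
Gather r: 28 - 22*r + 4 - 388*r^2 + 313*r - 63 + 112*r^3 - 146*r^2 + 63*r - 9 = 112*r^3 - 534*r^2 + 354*r - 40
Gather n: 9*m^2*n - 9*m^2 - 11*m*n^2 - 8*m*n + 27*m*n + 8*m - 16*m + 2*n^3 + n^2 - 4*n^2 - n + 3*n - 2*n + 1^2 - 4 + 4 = -9*m^2 - 8*m + 2*n^3 + n^2*(-11*m - 3) + n*(9*m^2 + 19*m) + 1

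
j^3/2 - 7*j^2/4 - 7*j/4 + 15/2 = (j/2 + 1)*(j - 3)*(j - 5/2)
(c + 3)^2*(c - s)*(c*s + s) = c^4*s - c^3*s^2 + 7*c^3*s - 7*c^2*s^2 + 15*c^2*s - 15*c*s^2 + 9*c*s - 9*s^2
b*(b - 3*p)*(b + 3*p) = b^3 - 9*b*p^2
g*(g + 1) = g^2 + g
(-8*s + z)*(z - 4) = -8*s*z + 32*s + z^2 - 4*z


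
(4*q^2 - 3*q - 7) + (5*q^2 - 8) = 9*q^2 - 3*q - 15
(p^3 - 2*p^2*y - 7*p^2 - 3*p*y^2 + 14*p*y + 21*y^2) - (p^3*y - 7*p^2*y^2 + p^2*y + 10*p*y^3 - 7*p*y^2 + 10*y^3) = -p^3*y + p^3 + 7*p^2*y^2 - 3*p^2*y - 7*p^2 - 10*p*y^3 + 4*p*y^2 + 14*p*y - 10*y^3 + 21*y^2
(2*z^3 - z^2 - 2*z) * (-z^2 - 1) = -2*z^5 + z^4 + z^2 + 2*z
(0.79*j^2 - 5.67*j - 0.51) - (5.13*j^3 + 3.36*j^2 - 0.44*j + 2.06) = -5.13*j^3 - 2.57*j^2 - 5.23*j - 2.57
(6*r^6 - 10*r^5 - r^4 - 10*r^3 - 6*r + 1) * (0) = 0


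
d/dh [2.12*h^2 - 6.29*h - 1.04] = 4.24*h - 6.29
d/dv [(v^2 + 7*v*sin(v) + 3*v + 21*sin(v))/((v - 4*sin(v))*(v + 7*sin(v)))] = (4*v*cos(v) - 4*sin(v) + 12*cos(v) - 3)/(v - 4*sin(v))^2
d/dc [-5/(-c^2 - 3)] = -10*c/(c^2 + 3)^2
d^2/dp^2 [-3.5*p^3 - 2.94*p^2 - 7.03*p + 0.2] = -21.0*p - 5.88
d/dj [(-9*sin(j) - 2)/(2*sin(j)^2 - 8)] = (9*sin(j)^2 + 4*sin(j) + 36)*cos(j)/(2*(sin(j) - 2)^2*(sin(j) + 2)^2)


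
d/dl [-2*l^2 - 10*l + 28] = -4*l - 10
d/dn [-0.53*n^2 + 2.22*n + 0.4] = 2.22 - 1.06*n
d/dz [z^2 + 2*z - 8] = 2*z + 2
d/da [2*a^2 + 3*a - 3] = 4*a + 3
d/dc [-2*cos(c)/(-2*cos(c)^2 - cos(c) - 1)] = 2*sin(c)*cos(2*c)/(cos(c) + cos(2*c) + 2)^2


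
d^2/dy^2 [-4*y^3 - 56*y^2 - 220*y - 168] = -24*y - 112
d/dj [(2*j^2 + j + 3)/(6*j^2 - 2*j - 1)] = 5*(-2*j^2 - 8*j + 1)/(36*j^4 - 24*j^3 - 8*j^2 + 4*j + 1)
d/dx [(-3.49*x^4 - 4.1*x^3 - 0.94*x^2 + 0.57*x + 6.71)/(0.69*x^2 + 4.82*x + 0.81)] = (-4.8162*x^5 - 53.2944*x^4 - 50.8316*x^3 - 14.8871*x^2 - 10.7826*x - 31.8805)/(0.4761*x^4 + 6.6516*x^3 + 24.3502*x^2 + 7.8084*x + 0.6561)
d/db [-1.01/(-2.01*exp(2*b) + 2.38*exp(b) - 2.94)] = (2.4038 - 4.0602*exp(b))*exp(b)/(2.01*exp(2*b) - 2.38*exp(b) + 2.94)^2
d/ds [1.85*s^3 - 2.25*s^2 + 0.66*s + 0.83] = 5.55*s^2 - 4.5*s + 0.66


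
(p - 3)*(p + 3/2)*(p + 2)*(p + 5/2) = p^4 + 3*p^3 - 25*p^2/4 - 111*p/4 - 45/2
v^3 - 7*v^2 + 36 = (v - 6)*(v - 3)*(v + 2)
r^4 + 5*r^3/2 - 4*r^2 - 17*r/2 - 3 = (r - 2)*(r + 1/2)*(r + 1)*(r + 3)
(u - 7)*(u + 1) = u^2 - 6*u - 7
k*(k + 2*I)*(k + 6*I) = k^3 + 8*I*k^2 - 12*k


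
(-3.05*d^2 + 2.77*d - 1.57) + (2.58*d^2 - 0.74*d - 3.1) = -0.47*d^2 + 2.03*d - 4.67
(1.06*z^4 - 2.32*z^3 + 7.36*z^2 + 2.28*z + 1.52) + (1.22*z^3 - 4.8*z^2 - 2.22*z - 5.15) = 1.06*z^4 - 1.1*z^3 + 2.56*z^2 + 0.0599999999999996*z - 3.63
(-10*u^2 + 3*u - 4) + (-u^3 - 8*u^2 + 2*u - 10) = -u^3 - 18*u^2 + 5*u - 14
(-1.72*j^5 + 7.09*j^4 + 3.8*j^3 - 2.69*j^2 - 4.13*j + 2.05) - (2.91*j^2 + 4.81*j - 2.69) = -1.72*j^5 + 7.09*j^4 + 3.8*j^3 - 5.6*j^2 - 8.94*j + 4.74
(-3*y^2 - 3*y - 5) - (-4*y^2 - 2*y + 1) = y^2 - y - 6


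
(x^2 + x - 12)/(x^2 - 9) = (x + 4)/(x + 3)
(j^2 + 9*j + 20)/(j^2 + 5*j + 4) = (j + 5)/(j + 1)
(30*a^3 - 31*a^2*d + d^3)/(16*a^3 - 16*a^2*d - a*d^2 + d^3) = (30*a^2 - a*d - d^2)/(16*a^2 - d^2)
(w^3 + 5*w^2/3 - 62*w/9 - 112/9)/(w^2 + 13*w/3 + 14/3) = w - 8/3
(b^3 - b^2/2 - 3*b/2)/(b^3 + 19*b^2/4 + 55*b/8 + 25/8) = 4*b*(2*b - 3)/(8*b^2 + 30*b + 25)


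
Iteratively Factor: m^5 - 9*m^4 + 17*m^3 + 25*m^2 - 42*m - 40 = (m - 2)*(m^4 - 7*m^3 + 3*m^2 + 31*m + 20) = (m - 5)*(m - 2)*(m^3 - 2*m^2 - 7*m - 4) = (m - 5)*(m - 4)*(m - 2)*(m^2 + 2*m + 1) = (m - 5)*(m - 4)*(m - 2)*(m + 1)*(m + 1)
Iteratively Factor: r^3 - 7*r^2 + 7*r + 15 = (r - 5)*(r^2 - 2*r - 3) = (r - 5)*(r - 3)*(r + 1)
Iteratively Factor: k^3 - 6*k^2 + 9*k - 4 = (k - 1)*(k^2 - 5*k + 4) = (k - 4)*(k - 1)*(k - 1)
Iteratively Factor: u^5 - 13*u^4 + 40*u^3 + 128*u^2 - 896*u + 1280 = (u - 4)*(u^4 - 9*u^3 + 4*u^2 + 144*u - 320) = (u - 4)^2*(u^3 - 5*u^2 - 16*u + 80) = (u - 5)*(u - 4)^2*(u^2 - 16) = (u - 5)*(u - 4)^3*(u + 4)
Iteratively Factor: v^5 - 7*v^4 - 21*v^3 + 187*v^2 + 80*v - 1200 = (v - 5)*(v^4 - 2*v^3 - 31*v^2 + 32*v + 240) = (v - 5)*(v + 3)*(v^3 - 5*v^2 - 16*v + 80) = (v - 5)^2*(v + 3)*(v^2 - 16) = (v - 5)^2*(v + 3)*(v + 4)*(v - 4)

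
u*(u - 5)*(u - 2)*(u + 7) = u^4 - 39*u^2 + 70*u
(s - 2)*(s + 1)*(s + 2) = s^3 + s^2 - 4*s - 4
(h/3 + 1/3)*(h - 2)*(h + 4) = h^3/3 + h^2 - 2*h - 8/3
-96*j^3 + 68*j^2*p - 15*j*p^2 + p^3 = (-8*j + p)*(-4*j + p)*(-3*j + p)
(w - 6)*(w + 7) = w^2 + w - 42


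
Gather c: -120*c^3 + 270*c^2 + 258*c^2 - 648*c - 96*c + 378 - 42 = -120*c^3 + 528*c^2 - 744*c + 336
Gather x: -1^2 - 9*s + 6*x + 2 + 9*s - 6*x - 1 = 0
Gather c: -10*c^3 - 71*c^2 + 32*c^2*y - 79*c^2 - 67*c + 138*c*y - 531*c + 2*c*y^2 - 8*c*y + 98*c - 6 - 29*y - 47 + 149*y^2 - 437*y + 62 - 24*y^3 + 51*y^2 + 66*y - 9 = -10*c^3 + c^2*(32*y - 150) + c*(2*y^2 + 130*y - 500) - 24*y^3 + 200*y^2 - 400*y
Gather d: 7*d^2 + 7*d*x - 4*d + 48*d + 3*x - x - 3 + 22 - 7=7*d^2 + d*(7*x + 44) + 2*x + 12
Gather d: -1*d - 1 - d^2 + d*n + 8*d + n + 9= -d^2 + d*(n + 7) + n + 8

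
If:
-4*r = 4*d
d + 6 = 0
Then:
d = -6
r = 6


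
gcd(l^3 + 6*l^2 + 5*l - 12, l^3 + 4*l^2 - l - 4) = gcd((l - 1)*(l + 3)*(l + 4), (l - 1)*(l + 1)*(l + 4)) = l^2 + 3*l - 4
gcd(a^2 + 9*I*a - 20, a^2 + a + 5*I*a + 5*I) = a + 5*I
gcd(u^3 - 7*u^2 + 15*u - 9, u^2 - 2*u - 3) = u - 3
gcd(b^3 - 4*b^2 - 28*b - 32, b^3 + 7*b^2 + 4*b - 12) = b + 2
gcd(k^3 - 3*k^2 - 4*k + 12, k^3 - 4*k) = k^2 - 4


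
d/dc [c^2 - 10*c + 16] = 2*c - 10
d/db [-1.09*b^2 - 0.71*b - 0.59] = -2.18*b - 0.71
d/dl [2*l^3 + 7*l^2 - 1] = 2*l*(3*l + 7)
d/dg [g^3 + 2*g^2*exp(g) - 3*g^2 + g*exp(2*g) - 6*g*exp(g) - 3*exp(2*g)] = 2*g^2*exp(g) + 3*g^2 + 2*g*exp(2*g) - 2*g*exp(g) - 6*g - 5*exp(2*g) - 6*exp(g)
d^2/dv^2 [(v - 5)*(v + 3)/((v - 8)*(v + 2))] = 2*(4*v^3 + 3*v^2 + 174*v - 332)/(v^6 - 18*v^5 + 60*v^4 + 360*v^3 - 960*v^2 - 4608*v - 4096)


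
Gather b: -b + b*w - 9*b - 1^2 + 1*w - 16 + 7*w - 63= b*(w - 10) + 8*w - 80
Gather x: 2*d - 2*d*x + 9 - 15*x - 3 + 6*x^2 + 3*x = 2*d + 6*x^2 + x*(-2*d - 12) + 6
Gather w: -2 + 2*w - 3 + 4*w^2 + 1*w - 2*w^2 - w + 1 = 2*w^2 + 2*w - 4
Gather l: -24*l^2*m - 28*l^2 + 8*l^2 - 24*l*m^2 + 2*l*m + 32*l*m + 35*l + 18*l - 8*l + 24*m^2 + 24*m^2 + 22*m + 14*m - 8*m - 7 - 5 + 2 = l^2*(-24*m - 20) + l*(-24*m^2 + 34*m + 45) + 48*m^2 + 28*m - 10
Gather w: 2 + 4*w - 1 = 4*w + 1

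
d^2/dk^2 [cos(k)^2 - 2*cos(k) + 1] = 2*cos(k) - 2*cos(2*k)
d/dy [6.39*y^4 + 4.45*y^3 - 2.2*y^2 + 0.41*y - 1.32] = 25.56*y^3 + 13.35*y^2 - 4.4*y + 0.41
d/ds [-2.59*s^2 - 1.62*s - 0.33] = -5.18*s - 1.62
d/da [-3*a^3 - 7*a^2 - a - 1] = -9*a^2 - 14*a - 1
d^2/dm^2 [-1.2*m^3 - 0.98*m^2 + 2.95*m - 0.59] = -7.2*m - 1.96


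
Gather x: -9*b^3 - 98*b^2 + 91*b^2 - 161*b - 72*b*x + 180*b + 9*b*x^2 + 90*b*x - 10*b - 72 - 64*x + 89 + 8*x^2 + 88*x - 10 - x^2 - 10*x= -9*b^3 - 7*b^2 + 9*b + x^2*(9*b + 7) + x*(18*b + 14) + 7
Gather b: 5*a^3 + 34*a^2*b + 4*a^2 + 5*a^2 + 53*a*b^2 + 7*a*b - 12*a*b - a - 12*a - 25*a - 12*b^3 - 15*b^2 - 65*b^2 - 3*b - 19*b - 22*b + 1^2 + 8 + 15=5*a^3 + 9*a^2 - 38*a - 12*b^3 + b^2*(53*a - 80) + b*(34*a^2 - 5*a - 44) + 24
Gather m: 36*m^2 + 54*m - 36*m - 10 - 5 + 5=36*m^2 + 18*m - 10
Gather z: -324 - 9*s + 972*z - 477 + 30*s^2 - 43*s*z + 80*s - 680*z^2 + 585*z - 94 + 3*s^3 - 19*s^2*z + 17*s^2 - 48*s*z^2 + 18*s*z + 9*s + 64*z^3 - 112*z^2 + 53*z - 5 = 3*s^3 + 47*s^2 + 80*s + 64*z^3 + z^2*(-48*s - 792) + z*(-19*s^2 - 25*s + 1610) - 900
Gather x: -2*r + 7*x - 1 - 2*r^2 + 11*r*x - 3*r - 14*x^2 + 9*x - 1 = -2*r^2 - 5*r - 14*x^2 + x*(11*r + 16) - 2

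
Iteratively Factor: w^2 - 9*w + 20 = (w - 5)*(w - 4)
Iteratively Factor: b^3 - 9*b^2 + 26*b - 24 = (b - 3)*(b^2 - 6*b + 8) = (b - 4)*(b - 3)*(b - 2)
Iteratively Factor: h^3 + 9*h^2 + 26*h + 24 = (h + 3)*(h^2 + 6*h + 8) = (h + 3)*(h + 4)*(h + 2)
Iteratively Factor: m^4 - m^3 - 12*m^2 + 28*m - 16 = (m - 2)*(m^3 + m^2 - 10*m + 8) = (m - 2)^2*(m^2 + 3*m - 4) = (m - 2)^2*(m - 1)*(m + 4)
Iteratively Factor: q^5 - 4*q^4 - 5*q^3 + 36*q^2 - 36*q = (q - 2)*(q^4 - 2*q^3 - 9*q^2 + 18*q) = q*(q - 2)*(q^3 - 2*q^2 - 9*q + 18) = q*(q - 2)*(q + 3)*(q^2 - 5*q + 6) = q*(q - 3)*(q - 2)*(q + 3)*(q - 2)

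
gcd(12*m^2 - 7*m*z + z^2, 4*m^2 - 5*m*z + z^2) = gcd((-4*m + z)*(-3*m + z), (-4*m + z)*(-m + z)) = -4*m + z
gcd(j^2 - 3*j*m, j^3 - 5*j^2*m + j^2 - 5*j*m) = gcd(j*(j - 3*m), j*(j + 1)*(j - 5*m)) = j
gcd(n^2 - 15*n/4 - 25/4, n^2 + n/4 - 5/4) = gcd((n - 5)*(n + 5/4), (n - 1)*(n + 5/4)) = n + 5/4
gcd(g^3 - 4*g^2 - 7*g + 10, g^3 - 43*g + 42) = g - 1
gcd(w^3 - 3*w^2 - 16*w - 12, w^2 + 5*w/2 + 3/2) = w + 1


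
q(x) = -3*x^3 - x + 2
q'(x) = -9*x^2 - 1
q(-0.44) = 2.70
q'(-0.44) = -2.74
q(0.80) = -0.34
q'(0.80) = -6.76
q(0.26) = 1.69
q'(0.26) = -1.61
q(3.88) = -177.11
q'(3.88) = -136.49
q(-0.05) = 2.05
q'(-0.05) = -1.02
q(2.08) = -27.08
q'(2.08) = -39.94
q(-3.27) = 110.17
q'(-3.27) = -97.24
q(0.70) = 0.27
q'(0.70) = -5.41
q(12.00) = -5194.00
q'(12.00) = -1297.00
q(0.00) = 2.00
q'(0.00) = -1.00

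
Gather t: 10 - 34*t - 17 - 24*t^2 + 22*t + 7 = -24*t^2 - 12*t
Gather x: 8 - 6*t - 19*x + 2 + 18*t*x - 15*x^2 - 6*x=-6*t - 15*x^2 + x*(18*t - 25) + 10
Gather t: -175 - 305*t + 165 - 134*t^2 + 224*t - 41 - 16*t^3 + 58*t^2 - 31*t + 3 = -16*t^3 - 76*t^2 - 112*t - 48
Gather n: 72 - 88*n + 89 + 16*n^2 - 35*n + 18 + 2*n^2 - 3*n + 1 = 18*n^2 - 126*n + 180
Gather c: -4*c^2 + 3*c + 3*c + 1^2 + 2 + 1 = -4*c^2 + 6*c + 4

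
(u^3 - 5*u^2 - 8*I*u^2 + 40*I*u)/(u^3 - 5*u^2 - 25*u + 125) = u*(u - 8*I)/(u^2 - 25)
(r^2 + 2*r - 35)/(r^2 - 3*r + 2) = (r^2 + 2*r - 35)/(r^2 - 3*r + 2)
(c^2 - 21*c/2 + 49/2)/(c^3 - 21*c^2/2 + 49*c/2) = 1/c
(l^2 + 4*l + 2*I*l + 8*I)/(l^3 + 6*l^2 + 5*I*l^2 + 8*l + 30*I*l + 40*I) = (l + 2*I)/(l^2 + l*(2 + 5*I) + 10*I)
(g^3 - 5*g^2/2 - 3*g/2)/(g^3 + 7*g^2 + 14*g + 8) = g*(2*g^2 - 5*g - 3)/(2*(g^3 + 7*g^2 + 14*g + 8))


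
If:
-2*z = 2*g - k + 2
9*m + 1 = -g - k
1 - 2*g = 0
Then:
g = 1/2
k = 2*z + 3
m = -2*z/9 - 1/2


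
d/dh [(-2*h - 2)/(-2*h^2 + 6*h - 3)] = 2*(-2*h^2 - 4*h + 9)/(4*h^4 - 24*h^3 + 48*h^2 - 36*h + 9)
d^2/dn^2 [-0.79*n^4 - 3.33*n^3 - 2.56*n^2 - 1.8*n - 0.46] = -9.48*n^2 - 19.98*n - 5.12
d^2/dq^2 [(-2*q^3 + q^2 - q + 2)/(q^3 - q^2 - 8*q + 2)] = 2*(-q^6 - 51*q^5 + 63*q^4 - 179*q^3 + 72*q^2 + 6*q + 120)/(q^9 - 3*q^8 - 21*q^7 + 53*q^6 + 156*q^5 - 282*q^4 - 404*q^3 + 372*q^2 - 96*q + 8)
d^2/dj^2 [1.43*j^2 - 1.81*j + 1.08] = 2.86000000000000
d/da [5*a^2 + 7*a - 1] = 10*a + 7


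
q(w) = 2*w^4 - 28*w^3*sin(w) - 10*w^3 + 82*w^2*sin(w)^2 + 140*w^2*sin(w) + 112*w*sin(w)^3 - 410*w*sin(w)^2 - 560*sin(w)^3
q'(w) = -28*w^3*cos(w) + 8*w^3 + 164*w^2*sin(w)*cos(w) - 84*w^2*sin(w) + 140*w^2*cos(w) - 30*w^2 + 336*w*sin(w)^2*cos(w) + 164*w*sin(w)^2 - 820*w*sin(w)*cos(w) + 280*w*sin(w) + 112*sin(w)^3 - 1680*sin(w)^2*cos(w) - 410*sin(w)^2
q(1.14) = -506.04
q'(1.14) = -598.75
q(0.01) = -0.00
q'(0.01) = -0.25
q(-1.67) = 1184.34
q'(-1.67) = 138.20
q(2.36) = -136.24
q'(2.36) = 632.80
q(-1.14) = 804.94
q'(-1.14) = -1292.04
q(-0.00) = 0.00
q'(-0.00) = 0.00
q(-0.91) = 501.34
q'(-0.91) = -1281.43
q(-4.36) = 8308.50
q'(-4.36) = -7707.59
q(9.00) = 2625.99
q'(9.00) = 7666.25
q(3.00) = -47.30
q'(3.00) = -388.43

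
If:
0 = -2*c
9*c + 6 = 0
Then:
No Solution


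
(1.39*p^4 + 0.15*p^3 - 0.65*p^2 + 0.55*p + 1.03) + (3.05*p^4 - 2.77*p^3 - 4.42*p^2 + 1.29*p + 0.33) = 4.44*p^4 - 2.62*p^3 - 5.07*p^2 + 1.84*p + 1.36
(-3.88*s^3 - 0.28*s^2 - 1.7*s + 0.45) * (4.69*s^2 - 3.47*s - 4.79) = -18.1972*s^5 + 12.1504*s^4 + 11.5838*s^3 + 9.3507*s^2 + 6.5815*s - 2.1555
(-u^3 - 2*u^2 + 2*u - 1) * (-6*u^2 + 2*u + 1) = 6*u^5 + 10*u^4 - 17*u^3 + 8*u^2 - 1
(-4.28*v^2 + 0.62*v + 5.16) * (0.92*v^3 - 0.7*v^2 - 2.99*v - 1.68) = -3.9376*v^5 + 3.5664*v^4 + 17.1104*v^3 + 1.7246*v^2 - 16.47*v - 8.6688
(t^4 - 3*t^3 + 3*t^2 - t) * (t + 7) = t^5 + 4*t^4 - 18*t^3 + 20*t^2 - 7*t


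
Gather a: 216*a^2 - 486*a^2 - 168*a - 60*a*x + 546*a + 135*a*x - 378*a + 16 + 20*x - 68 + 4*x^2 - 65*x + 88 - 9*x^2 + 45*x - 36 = -270*a^2 + 75*a*x - 5*x^2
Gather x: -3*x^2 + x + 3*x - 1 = -3*x^2 + 4*x - 1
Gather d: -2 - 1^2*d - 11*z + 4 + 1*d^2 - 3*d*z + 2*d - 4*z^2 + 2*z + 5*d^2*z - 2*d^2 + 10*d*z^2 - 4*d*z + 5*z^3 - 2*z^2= d^2*(5*z - 1) + d*(10*z^2 - 7*z + 1) + 5*z^3 - 6*z^2 - 9*z + 2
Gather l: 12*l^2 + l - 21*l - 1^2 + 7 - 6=12*l^2 - 20*l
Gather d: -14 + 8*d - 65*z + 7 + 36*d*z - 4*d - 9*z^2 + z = d*(36*z + 4) - 9*z^2 - 64*z - 7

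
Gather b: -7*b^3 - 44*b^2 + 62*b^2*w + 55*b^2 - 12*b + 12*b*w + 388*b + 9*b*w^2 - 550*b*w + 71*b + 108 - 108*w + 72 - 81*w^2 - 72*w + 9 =-7*b^3 + b^2*(62*w + 11) + b*(9*w^2 - 538*w + 447) - 81*w^2 - 180*w + 189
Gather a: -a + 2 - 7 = -a - 5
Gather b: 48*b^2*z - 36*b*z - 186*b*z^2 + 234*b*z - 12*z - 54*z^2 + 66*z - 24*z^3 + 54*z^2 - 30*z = 48*b^2*z + b*(-186*z^2 + 198*z) - 24*z^3 + 24*z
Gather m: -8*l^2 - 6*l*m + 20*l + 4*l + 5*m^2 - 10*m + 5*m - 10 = -8*l^2 + 24*l + 5*m^2 + m*(-6*l - 5) - 10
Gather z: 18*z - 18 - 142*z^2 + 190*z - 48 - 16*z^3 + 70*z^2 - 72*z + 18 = -16*z^3 - 72*z^2 + 136*z - 48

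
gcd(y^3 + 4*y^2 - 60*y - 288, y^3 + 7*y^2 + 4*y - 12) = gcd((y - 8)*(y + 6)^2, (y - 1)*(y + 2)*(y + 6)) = y + 6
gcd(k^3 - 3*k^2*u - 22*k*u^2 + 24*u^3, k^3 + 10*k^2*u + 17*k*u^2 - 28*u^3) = -k^2 - 3*k*u + 4*u^2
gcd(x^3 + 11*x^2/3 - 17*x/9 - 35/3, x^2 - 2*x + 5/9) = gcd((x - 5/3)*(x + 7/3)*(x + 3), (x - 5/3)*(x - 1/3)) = x - 5/3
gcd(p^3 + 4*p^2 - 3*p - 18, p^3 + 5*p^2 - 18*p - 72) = p + 3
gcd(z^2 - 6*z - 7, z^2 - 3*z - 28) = z - 7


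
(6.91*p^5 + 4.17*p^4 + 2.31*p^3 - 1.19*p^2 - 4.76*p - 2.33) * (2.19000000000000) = 15.1329*p^5 + 9.1323*p^4 + 5.0589*p^3 - 2.6061*p^2 - 10.4244*p - 5.1027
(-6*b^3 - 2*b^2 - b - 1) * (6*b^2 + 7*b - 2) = -36*b^5 - 54*b^4 - 8*b^3 - 9*b^2 - 5*b + 2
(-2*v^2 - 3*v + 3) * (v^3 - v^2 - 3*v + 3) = -2*v^5 - v^4 + 12*v^3 - 18*v + 9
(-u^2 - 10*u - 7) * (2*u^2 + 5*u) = -2*u^4 - 25*u^3 - 64*u^2 - 35*u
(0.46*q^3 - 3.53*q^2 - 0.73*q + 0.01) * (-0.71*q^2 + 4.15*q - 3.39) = -0.3266*q^5 + 4.4153*q^4 - 15.6906*q^3 + 8.9301*q^2 + 2.5162*q - 0.0339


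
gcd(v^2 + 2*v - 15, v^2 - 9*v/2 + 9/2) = v - 3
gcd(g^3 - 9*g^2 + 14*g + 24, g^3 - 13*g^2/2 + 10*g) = g - 4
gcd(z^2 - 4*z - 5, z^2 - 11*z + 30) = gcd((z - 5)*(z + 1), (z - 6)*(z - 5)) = z - 5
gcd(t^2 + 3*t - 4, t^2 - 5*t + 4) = t - 1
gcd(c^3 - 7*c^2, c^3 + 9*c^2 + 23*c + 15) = 1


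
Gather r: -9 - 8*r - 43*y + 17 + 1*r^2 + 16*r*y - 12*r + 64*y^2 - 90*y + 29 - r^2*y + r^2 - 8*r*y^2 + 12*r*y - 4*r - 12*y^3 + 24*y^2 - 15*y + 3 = r^2*(2 - y) + r*(-8*y^2 + 28*y - 24) - 12*y^3 + 88*y^2 - 148*y + 40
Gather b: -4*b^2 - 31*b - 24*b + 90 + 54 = -4*b^2 - 55*b + 144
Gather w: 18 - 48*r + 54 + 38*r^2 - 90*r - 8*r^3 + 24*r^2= -8*r^3 + 62*r^2 - 138*r + 72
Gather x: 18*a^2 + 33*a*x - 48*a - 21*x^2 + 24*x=18*a^2 - 48*a - 21*x^2 + x*(33*a + 24)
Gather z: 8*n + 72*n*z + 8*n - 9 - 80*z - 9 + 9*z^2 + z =16*n + 9*z^2 + z*(72*n - 79) - 18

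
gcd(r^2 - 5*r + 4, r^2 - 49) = 1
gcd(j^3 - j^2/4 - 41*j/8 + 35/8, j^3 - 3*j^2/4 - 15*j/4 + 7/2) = j^2 - 11*j/4 + 7/4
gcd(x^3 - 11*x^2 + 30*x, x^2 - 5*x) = x^2 - 5*x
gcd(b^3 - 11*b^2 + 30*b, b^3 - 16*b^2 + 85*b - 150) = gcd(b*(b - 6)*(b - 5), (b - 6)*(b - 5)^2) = b^2 - 11*b + 30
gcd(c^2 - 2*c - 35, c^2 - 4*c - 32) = 1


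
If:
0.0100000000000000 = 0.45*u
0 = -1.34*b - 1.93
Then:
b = -1.44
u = 0.02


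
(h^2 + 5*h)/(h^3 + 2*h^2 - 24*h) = (h + 5)/(h^2 + 2*h - 24)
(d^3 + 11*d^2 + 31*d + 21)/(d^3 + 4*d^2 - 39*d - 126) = (d + 1)/(d - 6)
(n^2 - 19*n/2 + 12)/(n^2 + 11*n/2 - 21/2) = (n - 8)/(n + 7)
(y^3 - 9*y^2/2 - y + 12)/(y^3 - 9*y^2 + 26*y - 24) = (y + 3/2)/(y - 3)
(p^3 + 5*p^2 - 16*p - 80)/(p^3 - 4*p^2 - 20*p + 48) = (p^2 + p - 20)/(p^2 - 8*p + 12)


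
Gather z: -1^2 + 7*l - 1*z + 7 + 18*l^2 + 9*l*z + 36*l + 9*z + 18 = 18*l^2 + 43*l + z*(9*l + 8) + 24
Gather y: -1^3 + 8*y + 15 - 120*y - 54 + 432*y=320*y - 40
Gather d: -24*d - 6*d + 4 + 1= 5 - 30*d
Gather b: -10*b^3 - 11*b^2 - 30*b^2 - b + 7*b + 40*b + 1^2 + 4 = -10*b^3 - 41*b^2 + 46*b + 5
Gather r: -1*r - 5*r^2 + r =-5*r^2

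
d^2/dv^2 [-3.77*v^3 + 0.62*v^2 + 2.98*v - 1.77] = 1.24 - 22.62*v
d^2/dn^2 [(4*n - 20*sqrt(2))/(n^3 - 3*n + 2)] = 24*(3*(n - 5*sqrt(2))*(n^2 - 1)^2 + (-n^2 - n*(n - 5*sqrt(2)) + 1)*(n^3 - 3*n + 2))/(n^3 - 3*n + 2)^3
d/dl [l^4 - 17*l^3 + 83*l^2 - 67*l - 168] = 4*l^3 - 51*l^2 + 166*l - 67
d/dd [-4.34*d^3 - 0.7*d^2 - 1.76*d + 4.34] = -13.02*d^2 - 1.4*d - 1.76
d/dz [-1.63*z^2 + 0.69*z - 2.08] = 0.69 - 3.26*z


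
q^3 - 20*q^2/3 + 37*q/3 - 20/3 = (q - 4)*(q - 5/3)*(q - 1)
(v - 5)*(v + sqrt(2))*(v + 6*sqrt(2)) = v^3 - 5*v^2 + 7*sqrt(2)*v^2 - 35*sqrt(2)*v + 12*v - 60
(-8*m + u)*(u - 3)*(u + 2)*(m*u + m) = -8*m^2*u^3 + 56*m^2*u + 48*m^2 + m*u^4 - 7*m*u^2 - 6*m*u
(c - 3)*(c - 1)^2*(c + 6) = c^4 + c^3 - 23*c^2 + 39*c - 18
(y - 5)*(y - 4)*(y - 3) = y^3 - 12*y^2 + 47*y - 60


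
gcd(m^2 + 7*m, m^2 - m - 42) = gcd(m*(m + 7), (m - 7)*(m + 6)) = 1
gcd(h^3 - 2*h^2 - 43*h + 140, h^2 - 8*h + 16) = h - 4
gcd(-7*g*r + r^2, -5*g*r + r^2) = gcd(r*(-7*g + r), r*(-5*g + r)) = r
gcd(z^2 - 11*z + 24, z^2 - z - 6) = z - 3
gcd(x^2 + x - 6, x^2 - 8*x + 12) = x - 2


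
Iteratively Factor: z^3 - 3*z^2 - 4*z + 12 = (z - 3)*(z^2 - 4) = (z - 3)*(z + 2)*(z - 2)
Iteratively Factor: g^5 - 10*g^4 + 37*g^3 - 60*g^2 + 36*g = (g - 2)*(g^4 - 8*g^3 + 21*g^2 - 18*g) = g*(g - 2)*(g^3 - 8*g^2 + 21*g - 18) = g*(g - 3)*(g - 2)*(g^2 - 5*g + 6) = g*(g - 3)^2*(g - 2)*(g - 2)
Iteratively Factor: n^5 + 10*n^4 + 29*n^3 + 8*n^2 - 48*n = (n)*(n^4 + 10*n^3 + 29*n^2 + 8*n - 48) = n*(n - 1)*(n^3 + 11*n^2 + 40*n + 48) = n*(n - 1)*(n + 4)*(n^2 + 7*n + 12) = n*(n - 1)*(n + 3)*(n + 4)*(n + 4)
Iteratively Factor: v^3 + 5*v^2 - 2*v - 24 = (v + 4)*(v^2 + v - 6) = (v + 3)*(v + 4)*(v - 2)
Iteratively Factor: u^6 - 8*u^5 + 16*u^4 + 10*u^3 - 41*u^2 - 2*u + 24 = (u + 1)*(u^5 - 9*u^4 + 25*u^3 - 15*u^2 - 26*u + 24) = (u - 4)*(u + 1)*(u^4 - 5*u^3 + 5*u^2 + 5*u - 6) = (u - 4)*(u - 1)*(u + 1)*(u^3 - 4*u^2 + u + 6) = (u - 4)*(u - 1)*(u + 1)^2*(u^2 - 5*u + 6) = (u - 4)*(u - 3)*(u - 1)*(u + 1)^2*(u - 2)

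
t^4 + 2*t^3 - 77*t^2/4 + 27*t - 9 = (t - 2)*(t - 3/2)*(t - 1/2)*(t + 6)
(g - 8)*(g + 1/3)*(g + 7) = g^3 - 2*g^2/3 - 169*g/3 - 56/3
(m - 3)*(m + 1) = m^2 - 2*m - 3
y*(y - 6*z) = y^2 - 6*y*z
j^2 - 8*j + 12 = (j - 6)*(j - 2)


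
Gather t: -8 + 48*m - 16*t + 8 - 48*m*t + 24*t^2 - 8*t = 48*m + 24*t^2 + t*(-48*m - 24)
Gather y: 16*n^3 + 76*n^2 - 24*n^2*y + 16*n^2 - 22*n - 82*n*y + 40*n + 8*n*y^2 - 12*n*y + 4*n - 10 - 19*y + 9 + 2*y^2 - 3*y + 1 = 16*n^3 + 92*n^2 + 22*n + y^2*(8*n + 2) + y*(-24*n^2 - 94*n - 22)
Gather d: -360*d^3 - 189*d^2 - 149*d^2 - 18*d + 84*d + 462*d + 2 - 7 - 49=-360*d^3 - 338*d^2 + 528*d - 54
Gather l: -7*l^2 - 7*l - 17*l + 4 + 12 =-7*l^2 - 24*l + 16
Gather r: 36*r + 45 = 36*r + 45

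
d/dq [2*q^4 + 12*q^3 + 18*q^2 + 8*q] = 8*q^3 + 36*q^2 + 36*q + 8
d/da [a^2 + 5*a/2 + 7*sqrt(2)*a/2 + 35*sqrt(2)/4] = 2*a + 5/2 + 7*sqrt(2)/2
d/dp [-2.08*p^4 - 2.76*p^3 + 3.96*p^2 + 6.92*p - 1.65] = -8.32*p^3 - 8.28*p^2 + 7.92*p + 6.92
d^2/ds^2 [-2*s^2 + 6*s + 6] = -4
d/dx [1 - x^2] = -2*x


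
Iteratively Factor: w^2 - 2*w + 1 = (w - 1)*(w - 1)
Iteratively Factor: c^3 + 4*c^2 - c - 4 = (c + 1)*(c^2 + 3*c - 4) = (c - 1)*(c + 1)*(c + 4)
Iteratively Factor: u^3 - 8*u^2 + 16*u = (u - 4)*(u^2 - 4*u) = u*(u - 4)*(u - 4)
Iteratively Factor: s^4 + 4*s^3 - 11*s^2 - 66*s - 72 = (s + 2)*(s^3 + 2*s^2 - 15*s - 36) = (s + 2)*(s + 3)*(s^2 - s - 12) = (s - 4)*(s + 2)*(s + 3)*(s + 3)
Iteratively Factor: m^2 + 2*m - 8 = (m + 4)*(m - 2)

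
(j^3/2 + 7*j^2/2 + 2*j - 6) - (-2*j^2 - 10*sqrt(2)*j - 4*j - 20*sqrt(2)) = j^3/2 + 11*j^2/2 + 6*j + 10*sqrt(2)*j - 6 + 20*sqrt(2)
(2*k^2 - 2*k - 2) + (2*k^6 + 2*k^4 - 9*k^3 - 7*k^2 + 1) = 2*k^6 + 2*k^4 - 9*k^3 - 5*k^2 - 2*k - 1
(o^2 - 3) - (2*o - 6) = o^2 - 2*o + 3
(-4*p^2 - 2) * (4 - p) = 4*p^3 - 16*p^2 + 2*p - 8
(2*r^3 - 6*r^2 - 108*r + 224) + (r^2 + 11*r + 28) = 2*r^3 - 5*r^2 - 97*r + 252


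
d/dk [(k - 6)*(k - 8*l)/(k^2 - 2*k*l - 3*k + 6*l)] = ((k - 6)*(k - 8*l)*(-2*k + 2*l + 3) + 2*(k - 4*l - 3)*(k^2 - 2*k*l - 3*k + 6*l))/(k^2 - 2*k*l - 3*k + 6*l)^2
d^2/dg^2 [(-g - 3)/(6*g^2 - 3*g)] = 2*(-4*g^3 - 36*g^2 + 18*g - 3)/(3*g^3*(8*g^3 - 12*g^2 + 6*g - 1))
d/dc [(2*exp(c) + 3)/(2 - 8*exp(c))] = 7*exp(c)/(4*exp(c) - 1)^2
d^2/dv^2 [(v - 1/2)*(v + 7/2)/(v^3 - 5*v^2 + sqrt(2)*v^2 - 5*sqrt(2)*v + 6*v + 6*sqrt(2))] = (4*v^6 + 36*v^5 - 294*v^4 + 96*sqrt(2)*v^4 - 408*sqrt(2)*v^3 + 692*v^3 - 837*v^2 + 243*sqrt(2)*v^2 + 408*v + 555*sqrt(2)*v - 222*sqrt(2) + 490)/(2*(v^9 - 15*v^8 + 3*sqrt(2)*v^8 - 45*sqrt(2)*v^7 + 99*v^7 - 395*v^6 + 281*sqrt(2)*v^6 - 945*sqrt(2)*v^5 + 1116*v^5 - 2370*v^4 + 1860*sqrt(2)*v^4 - 2230*sqrt(2)*v^3 + 3564*v^3 - 3240*v^2 + 1764*sqrt(2)*v^2 - 1080*sqrt(2)*v + 1296*v + 432*sqrt(2)))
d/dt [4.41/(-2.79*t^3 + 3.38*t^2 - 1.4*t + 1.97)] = (36.9117*t^2 - 29.8116*t + 6.174)/(2.79*t^3 - 3.38*t^2 + 1.4*t - 1.97)^2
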